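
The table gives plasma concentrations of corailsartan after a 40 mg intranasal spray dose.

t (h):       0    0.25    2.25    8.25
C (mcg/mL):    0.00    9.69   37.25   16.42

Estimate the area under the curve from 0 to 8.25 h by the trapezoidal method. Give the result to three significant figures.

Trapezoidal AUC_0→8.25:
  [0→0.25]: (0.00+9.69)/2 × 0.25 = 1.21125
  [0.25→2.25]: (9.69+37.25)/2 × 2 = 46.94
  [2.25→8.25]: (37.25+16.42)/2 × 6 = 161.01
  Sum = 209.16125 mcg/mL·h

AUC = 209 mcg/mL·h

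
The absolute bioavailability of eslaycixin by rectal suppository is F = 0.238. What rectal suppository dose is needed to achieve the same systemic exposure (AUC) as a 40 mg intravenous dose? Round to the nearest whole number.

D_rectal = 168 mg

For equal systemic exposure: F × D_ev = D_iv
D_ev = D_iv / F = 40 / 0.238 = 168.067 mg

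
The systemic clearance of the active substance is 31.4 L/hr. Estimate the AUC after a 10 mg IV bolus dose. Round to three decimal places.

AUC_0→∞ = Dose_iv / CL
        = 10 / 31.4 = 0.318471 mg/L·hr

AUC = 0.318 mg/L·hr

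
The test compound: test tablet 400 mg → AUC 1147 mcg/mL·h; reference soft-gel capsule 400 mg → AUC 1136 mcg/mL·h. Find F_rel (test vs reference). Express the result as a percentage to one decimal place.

F_rel = (AUC_test/D_test) / (AUC_ref/D_ref)
      = (1147/400) / (1136/400)
      = 2.8675 / 2.84 = 1.0097 = 100.97%

F_rel = 101.0%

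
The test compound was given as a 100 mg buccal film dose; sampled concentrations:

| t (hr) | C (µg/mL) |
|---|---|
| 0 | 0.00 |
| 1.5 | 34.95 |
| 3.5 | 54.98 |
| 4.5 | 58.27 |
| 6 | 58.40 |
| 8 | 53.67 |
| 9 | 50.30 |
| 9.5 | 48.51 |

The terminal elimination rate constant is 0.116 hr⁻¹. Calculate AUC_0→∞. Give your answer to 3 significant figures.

AUC = 867 µg/mL·hr

Trapezoidal AUC_0→9.5:
  [0→1.5]: (0.00+34.95)/2 × 1.5 = 26.2125
  [1.5→3.5]: (34.95+54.98)/2 × 2 = 89.93
  [3.5→4.5]: (54.98+58.27)/2 × 1 = 56.625
  [4.5→6]: (58.27+58.40)/2 × 1.5 = 87.5025
  [6→8]: (58.40+53.67)/2 × 2 = 112.07
  [8→9]: (53.67+50.30)/2 × 1 = 51.985
  [9→9.5]: (50.30+48.51)/2 × 0.5 = 24.7025
  Sum = 449.0275 µg/mL·hr
Extrapolated tail: C_last / k_e = 48.51 / 0.116 = 418.190
AUC_0→∞ = 449.0275 + 418.190 = 867.2175 µg/mL·hr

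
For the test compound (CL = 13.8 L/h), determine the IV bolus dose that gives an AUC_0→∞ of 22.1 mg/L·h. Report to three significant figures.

Dose_iv = CL × AUC_0→∞
     = 13.8 × 22.1 = 304.98 mg

Dose = 305 mg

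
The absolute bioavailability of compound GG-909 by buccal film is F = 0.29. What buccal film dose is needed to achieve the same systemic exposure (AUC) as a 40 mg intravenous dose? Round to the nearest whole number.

For equal systemic exposure: F × D_ev = D_iv
D_ev = D_iv / F = 40 / 0.29 = 137.931 mg

D_buccal = 138 mg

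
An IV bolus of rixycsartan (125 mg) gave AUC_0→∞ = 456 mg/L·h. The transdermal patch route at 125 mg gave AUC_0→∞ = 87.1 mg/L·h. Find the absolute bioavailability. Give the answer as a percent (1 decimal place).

F = (AUC_ev / D_ev) / (AUC_iv / D_iv)
  = (87.1/125) / (456/125)
  = 0.6968 / 3.648 = 0.1910
  = 19.10%

F = 19.1%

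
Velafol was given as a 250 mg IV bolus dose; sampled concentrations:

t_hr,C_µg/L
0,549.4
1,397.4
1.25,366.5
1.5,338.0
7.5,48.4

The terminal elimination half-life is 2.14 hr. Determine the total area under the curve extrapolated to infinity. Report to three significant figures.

AUC = 1970 µg/L·hr

Trapezoidal AUC_0→7.5:
  [0→1]: (549.4+397.4)/2 × 1 = 473.4
  [1→1.25]: (397.4+366.5)/2 × 0.25 = 95.4875
  [1.25→1.5]: (366.5+338.0)/2 × 0.25 = 88.0625
  [1.5→7.5]: (338.0+48.4)/2 × 6 = 1159.2
  Sum = 1816.15 µg/L·hr
k_e = ln2 / t½ = 0.693147 / 2.14 = 0.3239 hr^-1
Extrapolated tail: C_last / k_e = 48.4 / 0.3239 = 149.429
AUC_0→∞ = 1816.15 + 149.429 = 1965.579 µg/L·hr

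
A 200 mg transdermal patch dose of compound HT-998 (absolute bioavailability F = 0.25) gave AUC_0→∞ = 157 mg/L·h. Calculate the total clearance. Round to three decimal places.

CL = 0.318 L/h

CL = F × Dose / AUC_0→∞
   = 0.25 × 200 / 157 = 0.318471 L/h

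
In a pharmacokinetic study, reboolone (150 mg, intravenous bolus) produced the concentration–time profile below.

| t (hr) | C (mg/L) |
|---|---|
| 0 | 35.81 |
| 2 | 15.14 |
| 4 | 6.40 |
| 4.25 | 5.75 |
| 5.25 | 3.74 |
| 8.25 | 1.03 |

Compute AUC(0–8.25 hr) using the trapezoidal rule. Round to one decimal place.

Trapezoidal AUC_0→8.25:
  [0→2]: (35.81+15.14)/2 × 2 = 50.95
  [2→4]: (15.14+6.40)/2 × 2 = 21.54
  [4→4.25]: (6.40+5.75)/2 × 0.25 = 1.51875
  [4.25→5.25]: (5.75+3.74)/2 × 1 = 4.745
  [5.25→8.25]: (3.74+1.03)/2 × 3 = 7.155
  Sum = 85.90875 mg/L·hr

AUC = 85.9 mg/L·hr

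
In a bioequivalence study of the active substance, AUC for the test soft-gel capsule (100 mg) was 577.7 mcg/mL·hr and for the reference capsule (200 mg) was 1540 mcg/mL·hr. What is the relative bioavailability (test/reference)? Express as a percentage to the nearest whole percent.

F_rel = (AUC_test/D_test) / (AUC_ref/D_ref)
      = (577.7/100) / (1540/200)
      = 5.777 / 7.7 = 0.7503 = 75.03%

F_rel = 75%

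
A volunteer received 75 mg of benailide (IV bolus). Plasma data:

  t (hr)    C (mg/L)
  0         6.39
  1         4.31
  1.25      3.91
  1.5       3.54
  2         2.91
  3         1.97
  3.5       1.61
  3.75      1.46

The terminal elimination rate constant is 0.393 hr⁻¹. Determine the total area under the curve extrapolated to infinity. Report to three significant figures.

AUC = 16.4 mg/L·hr

Trapezoidal AUC_0→3.75:
  [0→1]: (6.39+4.31)/2 × 1 = 5.35
  [1→1.25]: (4.31+3.91)/2 × 0.25 = 1.0275
  [1.25→1.5]: (3.91+3.54)/2 × 0.25 = 0.93125
  [1.5→2]: (3.54+2.91)/2 × 0.5 = 1.6125
  [2→3]: (2.91+1.97)/2 × 1 = 2.44
  [3→3.5]: (1.97+1.61)/2 × 0.5 = 0.895
  [3.5→3.75]: (1.61+1.46)/2 × 0.25 = 0.38375
  Sum = 12.64 mg/L·hr
Extrapolated tail: C_last / k_e = 1.46 / 0.393 = 3.715
AUC_0→∞ = 12.64 + 3.715 = 16.355 mg/L·hr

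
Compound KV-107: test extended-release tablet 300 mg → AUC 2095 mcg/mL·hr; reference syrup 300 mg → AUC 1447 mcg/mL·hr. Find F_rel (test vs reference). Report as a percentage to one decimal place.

F_rel = 144.8%

F_rel = (AUC_test/D_test) / (AUC_ref/D_ref)
      = (2095/300) / (1447/300)
      = 6.98333 / 4.82333 = 1.4478 = 144.78%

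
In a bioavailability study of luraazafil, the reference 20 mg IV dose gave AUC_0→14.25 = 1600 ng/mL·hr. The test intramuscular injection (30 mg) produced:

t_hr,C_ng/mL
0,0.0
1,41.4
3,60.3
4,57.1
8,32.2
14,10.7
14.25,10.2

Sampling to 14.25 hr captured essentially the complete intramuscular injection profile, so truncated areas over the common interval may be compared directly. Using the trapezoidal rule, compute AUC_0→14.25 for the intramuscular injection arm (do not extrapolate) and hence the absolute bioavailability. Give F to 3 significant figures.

Trapezoidal AUC_0→14.25 (intramuscular injection):
  [0→1]: (0.0+41.4)/2 × 1 = 20.7
  [1→3]: (41.4+60.3)/2 × 2 = 101.7
  [3→4]: (60.3+57.1)/2 × 1 = 58.7
  [4→8]: (57.1+32.2)/2 × 4 = 178.6
  [8→14]: (32.2+10.7)/2 × 6 = 128.7
  [14→14.25]: (10.7+10.2)/2 × 0.25 = 2.6125
  Sum = 491.0125 ng/mL·hr
F = (AUC_ev/D_ev)/(AUC_iv/D_iv) = (491.0125/30)/(1600/20) = 16.3671/80 = 0.2046

F = 0.205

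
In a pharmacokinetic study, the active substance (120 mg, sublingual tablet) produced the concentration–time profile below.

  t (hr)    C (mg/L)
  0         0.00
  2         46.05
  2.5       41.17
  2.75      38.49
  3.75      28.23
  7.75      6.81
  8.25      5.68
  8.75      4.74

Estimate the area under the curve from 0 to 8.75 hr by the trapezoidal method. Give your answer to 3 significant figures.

AUC = 187 mg/L·hr

Trapezoidal AUC_0→8.75:
  [0→2]: (0.00+46.05)/2 × 2 = 46.05
  [2→2.5]: (46.05+41.17)/2 × 0.5 = 21.805
  [2.5→2.75]: (41.17+38.49)/2 × 0.25 = 9.9575
  [2.75→3.75]: (38.49+28.23)/2 × 1 = 33.36
  [3.75→7.75]: (28.23+6.81)/2 × 4 = 70.08
  [7.75→8.25]: (6.81+5.68)/2 × 0.5 = 3.1225
  [8.25→8.75]: (5.68+4.74)/2 × 0.5 = 2.605
  Sum = 186.98 mg/L·hr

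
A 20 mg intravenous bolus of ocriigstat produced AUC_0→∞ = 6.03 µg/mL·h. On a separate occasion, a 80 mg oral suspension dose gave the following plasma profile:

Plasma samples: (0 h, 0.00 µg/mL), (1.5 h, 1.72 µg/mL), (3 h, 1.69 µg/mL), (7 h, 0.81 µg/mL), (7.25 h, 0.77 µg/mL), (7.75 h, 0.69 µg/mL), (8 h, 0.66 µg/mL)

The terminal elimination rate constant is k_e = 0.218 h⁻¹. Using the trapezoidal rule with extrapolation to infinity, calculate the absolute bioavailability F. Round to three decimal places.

Trapezoidal AUC_0→8 (oral suspension):
  [0→1.5]: (0.00+1.72)/2 × 1.5 = 1.29
  [1.5→3]: (1.72+1.69)/2 × 1.5 = 2.5575
  [3→7]: (1.69+0.81)/2 × 4 = 5.0
  [7→7.25]: (0.81+0.77)/2 × 0.25 = 0.1975
  [7.25→7.75]: (0.77+0.69)/2 × 0.5 = 0.365
  [7.75→8]: (0.69+0.66)/2 × 0.25 = 0.16875
  Sum = 9.57875 µg/mL·h
Tail: C_last/k_e = 0.66/0.218 = 3.028
AUC_0→∞ (oral suspension) = 9.57875 + 3.028 = 12.60675 µg/mL·h
F = (AUC_ev/D_ev)/(AUC_iv/D_iv) = (12.60675/80)/(6.03/20) = 0.157584/0.3015 = 0.5227

F = 0.523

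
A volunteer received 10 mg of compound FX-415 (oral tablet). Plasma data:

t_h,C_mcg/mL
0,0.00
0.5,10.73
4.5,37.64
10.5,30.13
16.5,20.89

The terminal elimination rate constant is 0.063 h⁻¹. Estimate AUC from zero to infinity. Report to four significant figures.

AUC = 787.4 mcg/mL·h

Trapezoidal AUC_0→16.5:
  [0→0.5]: (0.00+10.73)/2 × 0.5 = 2.6825
  [0.5→4.5]: (10.73+37.64)/2 × 4 = 96.74
  [4.5→10.5]: (37.64+30.13)/2 × 6 = 203.31
  [10.5→16.5]: (30.13+20.89)/2 × 6 = 153.06
  Sum = 455.7925 mcg/mL·h
Extrapolated tail: C_last / k_e = 20.89 / 0.063 = 331.587
AUC_0→∞ = 455.7925 + 331.587 = 787.3795 mcg/mL·h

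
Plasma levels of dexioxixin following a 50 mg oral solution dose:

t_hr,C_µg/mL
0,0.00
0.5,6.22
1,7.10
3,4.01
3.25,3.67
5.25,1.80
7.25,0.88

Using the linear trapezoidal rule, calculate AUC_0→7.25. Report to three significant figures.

AUC = 25.1 µg/mL·hr

Trapezoidal AUC_0→7.25:
  [0→0.5]: (0.00+6.22)/2 × 0.5 = 1.555
  [0.5→1]: (6.22+7.10)/2 × 0.5 = 3.33
  [1→3]: (7.10+4.01)/2 × 2 = 11.11
  [3→3.25]: (4.01+3.67)/2 × 0.25 = 0.96
  [3.25→5.25]: (3.67+1.80)/2 × 2 = 5.47
  [5.25→7.25]: (1.80+0.88)/2 × 2 = 2.68
  Sum = 25.105 µg/mL·hr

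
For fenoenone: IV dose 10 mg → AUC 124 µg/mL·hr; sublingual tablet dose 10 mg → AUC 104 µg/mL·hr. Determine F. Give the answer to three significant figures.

F = (AUC_ev / D_ev) / (AUC_iv / D_iv)
  = (104/10) / (124/10)
  = 10.4 / 12.4 = 0.8387

F = 0.839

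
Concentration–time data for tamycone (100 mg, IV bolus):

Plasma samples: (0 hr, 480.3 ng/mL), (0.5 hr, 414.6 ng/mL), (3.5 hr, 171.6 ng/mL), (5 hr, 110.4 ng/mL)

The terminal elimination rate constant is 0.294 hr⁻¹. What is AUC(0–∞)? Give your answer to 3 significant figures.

AUC = 1690 ng/mL·hr

Trapezoidal AUC_0→5:
  [0→0.5]: (480.3+414.6)/2 × 0.5 = 223.725
  [0.5→3.5]: (414.6+171.6)/2 × 3 = 879.3
  [3.5→5]: (171.6+110.4)/2 × 1.5 = 211.5
  Sum = 1314.525 ng/mL·hr
Extrapolated tail: C_last / k_e = 110.4 / 0.294 = 375.510
AUC_0→∞ = 1314.525 + 375.510 = 1690.035 ng/mL·hr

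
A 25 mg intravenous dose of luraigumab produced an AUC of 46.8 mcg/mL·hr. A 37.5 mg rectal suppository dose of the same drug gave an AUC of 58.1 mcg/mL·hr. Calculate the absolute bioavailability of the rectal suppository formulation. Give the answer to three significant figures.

F = 0.828

F = (AUC_ev / D_ev) / (AUC_iv / D_iv)
  = (58.1/37.5) / (46.8/25)
  = 1.54933 / 1.872 = 0.8276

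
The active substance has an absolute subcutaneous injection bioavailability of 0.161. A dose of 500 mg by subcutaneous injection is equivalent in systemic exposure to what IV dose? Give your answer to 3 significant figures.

Systemic exposure from an extravascular dose = F × D_ev, so the equivalent IV dose is F × D_ev.
D_iv = F × D_ev = 0.161 × 500 = 80.5 mg

D_iv = 80.5 mg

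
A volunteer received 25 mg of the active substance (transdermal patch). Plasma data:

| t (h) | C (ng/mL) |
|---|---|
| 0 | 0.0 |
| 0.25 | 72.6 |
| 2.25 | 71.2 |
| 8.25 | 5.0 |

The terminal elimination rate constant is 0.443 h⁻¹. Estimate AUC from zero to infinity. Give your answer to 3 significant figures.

Trapezoidal AUC_0→8.25:
  [0→0.25]: (0.0+72.6)/2 × 0.25 = 9.075
  [0.25→2.25]: (72.6+71.2)/2 × 2 = 143.8
  [2.25→8.25]: (71.2+5.0)/2 × 6 = 228.6
  Sum = 381.475 ng/mL·h
Extrapolated tail: C_last / k_e = 5.0 / 0.443 = 11.287
AUC_0→∞ = 381.475 + 11.287 = 392.762 ng/mL·h

AUC = 393 ng/mL·h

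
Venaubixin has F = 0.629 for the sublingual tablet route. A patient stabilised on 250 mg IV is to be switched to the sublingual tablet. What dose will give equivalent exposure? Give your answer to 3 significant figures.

For equal systemic exposure: F × D_ev = D_iv
D_ev = D_iv / F = 250 / 0.629 = 397.456 mg

D_sublingual = 397 mg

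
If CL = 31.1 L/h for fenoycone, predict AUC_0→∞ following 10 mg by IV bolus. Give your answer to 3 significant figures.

AUC_0→∞ = Dose_iv / CL
        = 10 / 31.1 = 0.321543 mg/L·h

AUC = 0.322 mg/L·h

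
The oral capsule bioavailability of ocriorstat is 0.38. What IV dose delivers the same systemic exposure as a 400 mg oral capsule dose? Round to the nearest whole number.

Systemic exposure from an extravascular dose = F × D_ev, so the equivalent IV dose is F × D_ev.
D_iv = F × D_ev = 0.38 × 400 = 152 mg

D_iv = 152 mg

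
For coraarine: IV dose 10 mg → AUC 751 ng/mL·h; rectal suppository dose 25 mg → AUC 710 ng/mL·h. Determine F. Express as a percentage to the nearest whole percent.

F = (AUC_ev / D_ev) / (AUC_iv / D_iv)
  = (710/25) / (751/10)
  = 28.4 / 75.1 = 0.3782
  = 37.82%

F = 38%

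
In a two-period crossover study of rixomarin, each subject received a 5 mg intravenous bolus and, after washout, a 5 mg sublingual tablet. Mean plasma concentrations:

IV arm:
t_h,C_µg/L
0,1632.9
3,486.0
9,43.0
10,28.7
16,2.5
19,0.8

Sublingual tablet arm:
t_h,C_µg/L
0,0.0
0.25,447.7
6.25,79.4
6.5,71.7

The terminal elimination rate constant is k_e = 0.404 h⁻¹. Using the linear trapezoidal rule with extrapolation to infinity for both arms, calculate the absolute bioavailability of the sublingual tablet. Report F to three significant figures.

Trapezoidal AUC_0→19 (IV):
  [0→3]: (1632.9+486.0)/2 × 3 = 3178.35
  [3→9]: (486.0+43.0)/2 × 6 = 1587.0
  [9→10]: (43.0+28.7)/2 × 1 = 35.85
  [10→16]: (28.7+2.5)/2 × 6 = 93.6
  [16→19]: (2.5+0.8)/2 × 3 = 4.95
  Sum = 4899.75 µg/L·h
IV tail: 0.8/0.404 = 1.980; AUC_iv,0→∞ = 4899.75 + 1.980 = 4901.73 µg/L·h
Trapezoidal AUC_0→6.5 (sublingual tablet):
  [0→0.25]: (0.0+447.7)/2 × 0.25 = 55.9625
  [0.25→6.25]: (447.7+79.4)/2 × 6 = 1581.3
  [6.25→6.5]: (79.4+71.7)/2 × 0.25 = 18.8875
  Sum = 1656.15 µg/L·h
sublingual tablet tail: 71.7/0.404 = 177.475; AUC_ev,0→∞ = 1656.15 + 177.475 = 1833.625 µg/L·h
F = (AUC_ev/D_ev)/(AUC_iv/D_iv) = (1833.625/5)/(4901.73/5) = 366.725/980.346 = 0.3741

F = 0.374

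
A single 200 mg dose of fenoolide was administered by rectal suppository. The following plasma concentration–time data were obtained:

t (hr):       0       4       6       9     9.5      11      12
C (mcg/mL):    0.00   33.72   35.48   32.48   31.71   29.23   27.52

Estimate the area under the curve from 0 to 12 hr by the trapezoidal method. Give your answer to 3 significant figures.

AUC = 329 mcg/mL·hr

Trapezoidal AUC_0→12:
  [0→4]: (0.00+33.72)/2 × 4 = 67.44
  [4→6]: (33.72+35.48)/2 × 2 = 69.2
  [6→9]: (35.48+32.48)/2 × 3 = 101.94
  [9→9.5]: (32.48+31.71)/2 × 0.5 = 16.0475
  [9.5→11]: (31.71+29.23)/2 × 1.5 = 45.705
  [11→12]: (29.23+27.52)/2 × 1 = 28.375
  Sum = 328.7075 mcg/mL·hr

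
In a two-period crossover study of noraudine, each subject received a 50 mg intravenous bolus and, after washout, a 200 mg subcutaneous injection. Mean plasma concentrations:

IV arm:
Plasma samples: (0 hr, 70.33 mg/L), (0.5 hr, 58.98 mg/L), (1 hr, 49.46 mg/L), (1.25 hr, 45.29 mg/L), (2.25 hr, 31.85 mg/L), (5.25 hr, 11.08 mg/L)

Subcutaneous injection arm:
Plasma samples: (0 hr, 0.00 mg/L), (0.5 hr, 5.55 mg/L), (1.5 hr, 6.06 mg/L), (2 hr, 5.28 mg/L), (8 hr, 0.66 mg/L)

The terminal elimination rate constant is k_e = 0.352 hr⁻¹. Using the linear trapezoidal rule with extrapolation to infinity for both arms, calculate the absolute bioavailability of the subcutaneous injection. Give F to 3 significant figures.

Trapezoidal AUC_0→5.25 (IV):
  [0→0.5]: (70.33+58.98)/2 × 0.5 = 32.3275
  [0.5→1]: (58.98+49.46)/2 × 0.5 = 27.11
  [1→1.25]: (49.46+45.29)/2 × 0.25 = 11.84375
  [1.25→2.25]: (45.29+31.85)/2 × 1 = 38.57
  [2.25→5.25]: (31.85+11.08)/2 × 3 = 64.395
  Sum = 174.24625 mg/L·hr
IV tail: 11.08/0.352 = 31.477; AUC_iv,0→∞ = 174.24625 + 31.477 = 205.72325 mg/L·hr
Trapezoidal AUC_0→8 (subcutaneous injection):
  [0→0.5]: (0.00+5.55)/2 × 0.5 = 1.3875
  [0.5→1.5]: (5.55+6.06)/2 × 1 = 5.805
  [1.5→2]: (6.06+5.28)/2 × 0.5 = 2.835
  [2→8]: (5.28+0.66)/2 × 6 = 17.82
  Sum = 27.8475 mg/L·hr
subcutaneous injection tail: 0.66/0.352 = 1.875; AUC_ev,0→∞ = 27.8475 + 1.875 = 29.7225 mg/L·hr
F = (AUC_ev/D_ev)/(AUC_iv/D_iv) = (29.7225/200)/(205.72325/50) = 0.1486125/4.114465 = 0.0361

F = 0.0361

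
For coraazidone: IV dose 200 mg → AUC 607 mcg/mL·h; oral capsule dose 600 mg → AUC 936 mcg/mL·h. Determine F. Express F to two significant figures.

F = (AUC_ev / D_ev) / (AUC_iv / D_iv)
  = (936/600) / (607/200)
  = 1.56 / 3.035 = 0.5140

F = 0.51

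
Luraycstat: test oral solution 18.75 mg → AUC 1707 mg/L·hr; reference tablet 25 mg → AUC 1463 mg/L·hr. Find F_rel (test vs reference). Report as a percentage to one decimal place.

F_rel = (AUC_test/D_test) / (AUC_ref/D_ref)
      = (1707/18.75) / (1463/25)
      = 91.04 / 58.52 = 1.5557 = 155.57%

F_rel = 155.6%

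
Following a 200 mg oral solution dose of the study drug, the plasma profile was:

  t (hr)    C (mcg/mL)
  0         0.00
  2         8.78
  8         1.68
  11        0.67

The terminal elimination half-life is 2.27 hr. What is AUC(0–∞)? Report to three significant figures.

Trapezoidal AUC_0→11:
  [0→2]: (0.00+8.78)/2 × 2 = 8.78
  [2→8]: (8.78+1.68)/2 × 6 = 31.38
  [8→11]: (1.68+0.67)/2 × 3 = 3.525
  Sum = 43.685 mcg/mL·hr
k_e = ln2 / t½ = 0.693147 / 2.27 = 0.3054 hr^-1
Extrapolated tail: C_last / k_e = 0.67 / 0.3054 = 2.194
AUC_0→∞ = 43.685 + 2.194 = 45.879 mcg/mL·hr

AUC = 45.9 mcg/mL·hr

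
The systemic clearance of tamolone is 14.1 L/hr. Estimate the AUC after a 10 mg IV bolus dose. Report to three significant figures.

AUC_0→∞ = Dose_iv / CL
        = 10 / 14.1 = 0.70922 mg/L·hr

AUC = 0.709 mg/L·hr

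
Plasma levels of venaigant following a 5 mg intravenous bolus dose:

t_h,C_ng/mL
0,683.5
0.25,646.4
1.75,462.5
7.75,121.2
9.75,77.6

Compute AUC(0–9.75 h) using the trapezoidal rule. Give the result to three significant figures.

Trapezoidal AUC_0→9.75:
  [0→0.25]: (683.5+646.4)/2 × 0.25 = 166.2375
  [0.25→1.75]: (646.4+462.5)/2 × 1.5 = 831.675
  [1.75→7.75]: (462.5+121.2)/2 × 6 = 1751.1
  [7.75→9.75]: (121.2+77.6)/2 × 2 = 198.8
  Sum = 2947.8125 ng/mL·h

AUC = 2950 ng/mL·h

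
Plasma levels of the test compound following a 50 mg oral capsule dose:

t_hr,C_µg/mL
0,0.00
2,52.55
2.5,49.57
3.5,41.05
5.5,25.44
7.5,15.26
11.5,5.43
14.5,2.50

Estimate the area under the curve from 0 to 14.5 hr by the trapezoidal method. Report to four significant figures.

AUC = 283.9 µg/mL·hr

Trapezoidal AUC_0→14.5:
  [0→2]: (0.00+52.55)/2 × 2 = 52.55
  [2→2.5]: (52.55+49.57)/2 × 0.5 = 25.53
  [2.5→3.5]: (49.57+41.05)/2 × 1 = 45.31
  [3.5→5.5]: (41.05+25.44)/2 × 2 = 66.49
  [5.5→7.5]: (25.44+15.26)/2 × 2 = 40.7
  [7.5→11.5]: (15.26+5.43)/2 × 4 = 41.38
  [11.5→14.5]: (5.43+2.50)/2 × 3 = 11.895
  Sum = 283.855 µg/mL·hr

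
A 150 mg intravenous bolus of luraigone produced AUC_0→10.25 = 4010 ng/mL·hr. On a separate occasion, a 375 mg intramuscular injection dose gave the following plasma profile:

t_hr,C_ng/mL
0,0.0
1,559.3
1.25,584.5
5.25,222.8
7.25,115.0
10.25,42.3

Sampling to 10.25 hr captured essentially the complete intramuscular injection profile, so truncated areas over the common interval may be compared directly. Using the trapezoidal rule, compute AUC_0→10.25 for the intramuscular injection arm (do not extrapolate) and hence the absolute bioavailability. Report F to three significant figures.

F = 0.260

Trapezoidal AUC_0→10.25 (intramuscular injection):
  [0→1]: (0.0+559.3)/2 × 1 = 279.65
  [1→1.25]: (559.3+584.5)/2 × 0.25 = 142.975
  [1.25→5.25]: (584.5+222.8)/2 × 4 = 1614.6
  [5.25→7.25]: (222.8+115.0)/2 × 2 = 337.8
  [7.25→10.25]: (115.0+42.3)/2 × 3 = 235.95
  Sum = 2610.975 ng/mL·hr
F = (AUC_ev/D_ev)/(AUC_iv/D_iv) = (2610.975/375)/(4010/150) = 6.9626/26.7333 = 0.2604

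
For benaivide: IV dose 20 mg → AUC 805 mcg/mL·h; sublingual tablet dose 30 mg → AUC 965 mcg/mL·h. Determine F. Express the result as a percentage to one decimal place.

F = 79.9%

F = (AUC_ev / D_ev) / (AUC_iv / D_iv)
  = (965/30) / (805/20)
  = 32.1667 / 40.25 = 0.7992
  = 79.92%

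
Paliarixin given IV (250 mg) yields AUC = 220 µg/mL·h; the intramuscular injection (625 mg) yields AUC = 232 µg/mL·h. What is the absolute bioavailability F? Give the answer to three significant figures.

F = (AUC_ev / D_ev) / (AUC_iv / D_iv)
  = (232/625) / (220/250)
  = 0.3712 / 0.88 = 0.4218

F = 0.422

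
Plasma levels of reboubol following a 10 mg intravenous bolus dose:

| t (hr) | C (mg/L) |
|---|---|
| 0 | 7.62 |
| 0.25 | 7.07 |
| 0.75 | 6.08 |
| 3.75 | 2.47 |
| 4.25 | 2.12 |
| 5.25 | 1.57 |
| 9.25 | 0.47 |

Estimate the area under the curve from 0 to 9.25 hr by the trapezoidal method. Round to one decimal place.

AUC = 25.0 mg/L·hr

Trapezoidal AUC_0→9.25:
  [0→0.25]: (7.62+7.07)/2 × 0.25 = 1.83625
  [0.25→0.75]: (7.07+6.08)/2 × 0.5 = 3.2875
  [0.75→3.75]: (6.08+2.47)/2 × 3 = 12.825
  [3.75→4.25]: (2.47+2.12)/2 × 0.5 = 1.1475
  [4.25→5.25]: (2.12+1.57)/2 × 1 = 1.845
  [5.25→9.25]: (1.57+0.47)/2 × 4 = 4.08
  Sum = 25.02125 mg/L·hr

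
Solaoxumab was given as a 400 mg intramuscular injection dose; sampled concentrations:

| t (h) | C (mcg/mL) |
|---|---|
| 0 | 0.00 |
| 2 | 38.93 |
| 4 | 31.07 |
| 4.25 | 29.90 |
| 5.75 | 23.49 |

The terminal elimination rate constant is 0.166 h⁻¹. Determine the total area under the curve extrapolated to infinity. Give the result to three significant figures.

Trapezoidal AUC_0→5.75:
  [0→2]: (0.00+38.93)/2 × 2 = 38.93
  [2→4]: (38.93+31.07)/2 × 2 = 70.0
  [4→4.25]: (31.07+29.90)/2 × 0.25 = 7.62125
  [4.25→5.75]: (29.90+23.49)/2 × 1.5 = 40.0425
  Sum = 156.59375 mcg/mL·h
Extrapolated tail: C_last / k_e = 23.49 / 0.166 = 141.506
AUC_0→∞ = 156.59375 + 141.506 = 298.09975 mcg/mL·h

AUC = 298 mcg/mL·h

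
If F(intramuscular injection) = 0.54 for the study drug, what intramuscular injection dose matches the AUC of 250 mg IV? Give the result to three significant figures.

D_intramuscular = 463 mg

For equal systemic exposure: F × D_ev = D_iv
D_ev = D_iv / F = 250 / 0.54 = 462.963 mg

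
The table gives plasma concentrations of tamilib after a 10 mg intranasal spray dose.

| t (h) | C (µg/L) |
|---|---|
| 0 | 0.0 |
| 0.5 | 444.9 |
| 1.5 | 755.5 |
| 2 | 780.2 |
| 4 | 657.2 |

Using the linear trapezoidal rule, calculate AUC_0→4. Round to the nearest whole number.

Trapezoidal AUC_0→4:
  [0→0.5]: (0.0+444.9)/2 × 0.5 = 111.225
  [0.5→1.5]: (444.9+755.5)/2 × 1 = 600.2
  [1.5→2]: (755.5+780.2)/2 × 0.5 = 383.925
  [2→4]: (780.2+657.2)/2 × 2 = 1437.4
  Sum = 2532.75 µg/L·h

AUC = 2533 µg/L·h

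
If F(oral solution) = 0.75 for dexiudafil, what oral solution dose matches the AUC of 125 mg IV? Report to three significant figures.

For equal systemic exposure: F × D_ev = D_iv
D_ev = D_iv / F = 125 / 0.75 = 166.667 mg

D_oral = 167 mg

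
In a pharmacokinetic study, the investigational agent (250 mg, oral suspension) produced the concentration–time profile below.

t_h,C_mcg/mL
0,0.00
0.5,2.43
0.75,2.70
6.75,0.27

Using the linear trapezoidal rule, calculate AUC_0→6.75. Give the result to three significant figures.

Trapezoidal AUC_0→6.75:
  [0→0.5]: (0.00+2.43)/2 × 0.5 = 0.6075
  [0.5→0.75]: (2.43+2.70)/2 × 0.25 = 0.64125
  [0.75→6.75]: (2.70+0.27)/2 × 6 = 8.91
  Sum = 10.15875 mcg/mL·h

AUC = 10.2 mcg/mL·h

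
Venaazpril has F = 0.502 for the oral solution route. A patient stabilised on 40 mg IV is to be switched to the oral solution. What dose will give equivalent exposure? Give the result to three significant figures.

For equal systemic exposure: F × D_ev = D_iv
D_ev = D_iv / F = 40 / 0.502 = 79.6813 mg

D_oral = 79.7 mg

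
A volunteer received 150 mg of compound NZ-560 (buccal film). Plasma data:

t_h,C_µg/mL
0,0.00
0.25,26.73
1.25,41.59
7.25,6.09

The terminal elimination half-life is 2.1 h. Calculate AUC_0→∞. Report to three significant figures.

AUC = 199 µg/mL·h

Trapezoidal AUC_0→7.25:
  [0→0.25]: (0.00+26.73)/2 × 0.25 = 3.34125
  [0.25→1.25]: (26.73+41.59)/2 × 1 = 34.16
  [1.25→7.25]: (41.59+6.09)/2 × 6 = 143.04
  Sum = 180.54125 µg/mL·h
k_e = ln2 / t½ = 0.693147 / 2.1 = 0.3301 h^-1
Extrapolated tail: C_last / k_e = 6.09 / 0.3301 = 18.449
AUC_0→∞ = 180.54125 + 18.449 = 198.99025 µg/mL·h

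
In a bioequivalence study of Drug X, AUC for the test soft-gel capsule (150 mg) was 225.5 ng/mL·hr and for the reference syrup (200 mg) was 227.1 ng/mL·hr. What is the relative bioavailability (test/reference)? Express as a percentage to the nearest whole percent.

F_rel = (AUC_test/D_test) / (AUC_ref/D_ref)
      = (225.5/150) / (227.1/200)
      = 1.50333 / 1.1355 = 1.3239 = 132.39%

F_rel = 132%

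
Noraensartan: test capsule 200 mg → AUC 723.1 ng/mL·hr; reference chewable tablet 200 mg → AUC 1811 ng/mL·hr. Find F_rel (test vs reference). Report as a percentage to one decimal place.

F_rel = (AUC_test/D_test) / (AUC_ref/D_ref)
      = (723.1/200) / (1811/200)
      = 3.6155 / 9.055 = 0.3993 = 39.93%

F_rel = 39.9%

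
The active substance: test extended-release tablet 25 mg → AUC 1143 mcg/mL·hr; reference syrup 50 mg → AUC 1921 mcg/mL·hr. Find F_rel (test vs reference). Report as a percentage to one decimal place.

F_rel = (AUC_test/D_test) / (AUC_ref/D_ref)
      = (1143/25) / (1921/50)
      = 45.72 / 38.42 = 1.1900 = 119.00%

F_rel = 119.0%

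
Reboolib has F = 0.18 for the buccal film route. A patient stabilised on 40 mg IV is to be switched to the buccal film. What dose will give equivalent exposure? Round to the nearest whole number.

D_buccal = 222 mg

For equal systemic exposure: F × D_ev = D_iv
D_ev = D_iv / F = 40 / 0.18 = 222.222 mg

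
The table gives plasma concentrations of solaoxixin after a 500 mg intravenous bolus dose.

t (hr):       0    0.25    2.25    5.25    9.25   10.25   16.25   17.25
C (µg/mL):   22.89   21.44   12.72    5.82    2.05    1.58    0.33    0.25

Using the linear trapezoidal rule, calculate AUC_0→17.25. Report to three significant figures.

Trapezoidal AUC_0→17.25:
  [0→0.25]: (22.89+21.44)/2 × 0.25 = 5.54125
  [0.25→2.25]: (21.44+12.72)/2 × 2 = 34.16
  [2.25→5.25]: (12.72+5.82)/2 × 3 = 27.81
  [5.25→9.25]: (5.82+2.05)/2 × 4 = 15.74
  [9.25→10.25]: (2.05+1.58)/2 × 1 = 1.815
  [10.25→16.25]: (1.58+0.33)/2 × 6 = 5.73
  [16.25→17.25]: (0.33+0.25)/2 × 1 = 0.29
  Sum = 91.08625 µg/mL·hr

AUC = 91.1 µg/mL·hr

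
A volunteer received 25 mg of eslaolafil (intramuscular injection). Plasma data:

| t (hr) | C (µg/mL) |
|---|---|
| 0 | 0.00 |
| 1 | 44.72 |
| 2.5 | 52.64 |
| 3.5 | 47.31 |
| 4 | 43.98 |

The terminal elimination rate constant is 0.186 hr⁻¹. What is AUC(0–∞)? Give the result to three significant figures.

Trapezoidal AUC_0→4:
  [0→1]: (0.00+44.72)/2 × 1 = 22.36
  [1→2.5]: (44.72+52.64)/2 × 1.5 = 73.02
  [2.5→3.5]: (52.64+47.31)/2 × 1 = 49.975
  [3.5→4]: (47.31+43.98)/2 × 0.5 = 22.8225
  Sum = 168.1775 µg/mL·hr
Extrapolated tail: C_last / k_e = 43.98 / 0.186 = 236.452
AUC_0→∞ = 168.1775 + 236.452 = 404.6295 µg/mL·hr

AUC = 405 µg/mL·hr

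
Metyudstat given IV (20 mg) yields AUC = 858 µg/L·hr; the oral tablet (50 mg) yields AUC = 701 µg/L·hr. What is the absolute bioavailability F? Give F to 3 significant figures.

F = (AUC_ev / D_ev) / (AUC_iv / D_iv)
  = (701/50) / (858/20)
  = 14.02 / 42.9 = 0.3268

F = 0.327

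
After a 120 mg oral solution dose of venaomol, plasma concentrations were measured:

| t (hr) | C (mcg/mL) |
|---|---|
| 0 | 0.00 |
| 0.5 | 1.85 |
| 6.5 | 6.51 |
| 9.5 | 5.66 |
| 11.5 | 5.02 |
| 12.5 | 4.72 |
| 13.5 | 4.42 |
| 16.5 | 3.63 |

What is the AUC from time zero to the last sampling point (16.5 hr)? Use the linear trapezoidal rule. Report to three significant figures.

Trapezoidal AUC_0→16.5:
  [0→0.5]: (0.00+1.85)/2 × 0.5 = 0.4625
  [0.5→6.5]: (1.85+6.51)/2 × 6 = 25.08
  [6.5→9.5]: (6.51+5.66)/2 × 3 = 18.255
  [9.5→11.5]: (5.66+5.02)/2 × 2 = 10.68
  [11.5→12.5]: (5.02+4.72)/2 × 1 = 4.87
  [12.5→13.5]: (4.72+4.42)/2 × 1 = 4.57
  [13.5→16.5]: (4.42+3.63)/2 × 3 = 12.075
  Sum = 75.9925 mcg/mL·hr

AUC = 76.0 mcg/mL·hr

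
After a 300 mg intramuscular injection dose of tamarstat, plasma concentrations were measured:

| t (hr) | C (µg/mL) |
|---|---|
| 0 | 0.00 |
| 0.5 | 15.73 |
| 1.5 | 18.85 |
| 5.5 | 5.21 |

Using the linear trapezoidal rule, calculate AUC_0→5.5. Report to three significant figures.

AUC = 69.3 µg/mL·hr

Trapezoidal AUC_0→5.5:
  [0→0.5]: (0.00+15.73)/2 × 0.5 = 3.9325
  [0.5→1.5]: (15.73+18.85)/2 × 1 = 17.29
  [1.5→5.5]: (18.85+5.21)/2 × 4 = 48.12
  Sum = 69.3425 µg/mL·hr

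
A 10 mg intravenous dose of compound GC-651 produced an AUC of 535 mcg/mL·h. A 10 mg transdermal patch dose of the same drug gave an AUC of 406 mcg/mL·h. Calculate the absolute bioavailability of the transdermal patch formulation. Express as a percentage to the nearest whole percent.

F = 76%

F = (AUC_ev / D_ev) / (AUC_iv / D_iv)
  = (406/10) / (535/10)
  = 40.6 / 53.5 = 0.7589
  = 75.89%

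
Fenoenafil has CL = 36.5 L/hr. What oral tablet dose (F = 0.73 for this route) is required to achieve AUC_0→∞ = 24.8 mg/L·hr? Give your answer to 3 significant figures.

Dose = CL × AUC_0→∞ / F
     = 36.5 × 24.8 / 0.73 = 1240 mg

Dose = 1240 mg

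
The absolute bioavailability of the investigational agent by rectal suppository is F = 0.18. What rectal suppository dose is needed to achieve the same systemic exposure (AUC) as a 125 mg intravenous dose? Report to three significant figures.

For equal systemic exposure: F × D_ev = D_iv
D_ev = D_iv / F = 125 / 0.18 = 694.444 mg

D_rectal = 694 mg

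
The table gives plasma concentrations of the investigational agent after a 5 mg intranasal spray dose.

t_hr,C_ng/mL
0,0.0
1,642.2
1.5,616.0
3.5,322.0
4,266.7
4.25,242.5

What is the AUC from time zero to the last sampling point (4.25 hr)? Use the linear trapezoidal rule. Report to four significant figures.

AUC = 1784 ng/mL·hr

Trapezoidal AUC_0→4.25:
  [0→1]: (0.0+642.2)/2 × 1 = 321.1
  [1→1.5]: (642.2+616.0)/2 × 0.5 = 314.55
  [1.5→3.5]: (616.0+322.0)/2 × 2 = 938.0
  [3.5→4]: (322.0+266.7)/2 × 0.5 = 147.175
  [4→4.25]: (266.7+242.5)/2 × 0.25 = 63.65
  Sum = 1784.475 ng/mL·hr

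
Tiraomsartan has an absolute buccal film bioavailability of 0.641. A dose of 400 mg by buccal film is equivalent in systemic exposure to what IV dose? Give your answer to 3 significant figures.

D_iv = 256 mg

Systemic exposure from an extravascular dose = F × D_ev, so the equivalent IV dose is F × D_ev.
D_iv = F × D_ev = 0.641 × 400 = 256.4 mg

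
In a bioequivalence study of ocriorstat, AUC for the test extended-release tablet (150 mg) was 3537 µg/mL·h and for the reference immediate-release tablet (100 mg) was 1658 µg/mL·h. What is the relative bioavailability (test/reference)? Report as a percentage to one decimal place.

F_rel = (AUC_test/D_test) / (AUC_ref/D_ref)
      = (3537/150) / (1658/100)
      = 23.58 / 16.58 = 1.4222 = 142.22%

F_rel = 142.2%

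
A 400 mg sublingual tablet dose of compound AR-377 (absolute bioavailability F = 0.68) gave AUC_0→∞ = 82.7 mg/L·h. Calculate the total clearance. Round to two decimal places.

CL = F × Dose / AUC_0→∞
   = 0.68 × 400 / 82.7 = 3.289 L/h

CL = 3.29 L/h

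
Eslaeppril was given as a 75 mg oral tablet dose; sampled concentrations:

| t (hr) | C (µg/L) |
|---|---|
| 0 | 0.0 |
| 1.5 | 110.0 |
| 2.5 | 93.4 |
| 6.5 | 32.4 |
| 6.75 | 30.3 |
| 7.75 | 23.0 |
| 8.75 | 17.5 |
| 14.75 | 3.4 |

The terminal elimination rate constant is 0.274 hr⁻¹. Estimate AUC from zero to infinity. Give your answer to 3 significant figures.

Trapezoidal AUC_0→14.75:
  [0→1.5]: (0.0+110.0)/2 × 1.5 = 82.5
  [1.5→2.5]: (110.0+93.4)/2 × 1 = 101.7
  [2.5→6.5]: (93.4+32.4)/2 × 4 = 251.6
  [6.5→6.75]: (32.4+30.3)/2 × 0.25 = 7.8375
  [6.75→7.75]: (30.3+23.0)/2 × 1 = 26.65
  [7.75→8.75]: (23.0+17.5)/2 × 1 = 20.25
  [8.75→14.75]: (17.5+3.4)/2 × 6 = 62.7
  Sum = 553.2375 µg/L·hr
Extrapolated tail: C_last / k_e = 3.4 / 0.274 = 12.409
AUC_0→∞ = 553.2375 + 12.409 = 565.6465 µg/L·hr

AUC = 566 µg/L·hr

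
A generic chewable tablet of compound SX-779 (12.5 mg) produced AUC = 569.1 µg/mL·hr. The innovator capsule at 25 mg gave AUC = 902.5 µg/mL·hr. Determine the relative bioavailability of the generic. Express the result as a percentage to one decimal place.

F_rel = (AUC_test/D_test) / (AUC_ref/D_ref)
      = (569.1/12.5) / (902.5/25)
      = 45.528 / 36.1 = 1.2612 = 126.12%

F_rel = 126.1%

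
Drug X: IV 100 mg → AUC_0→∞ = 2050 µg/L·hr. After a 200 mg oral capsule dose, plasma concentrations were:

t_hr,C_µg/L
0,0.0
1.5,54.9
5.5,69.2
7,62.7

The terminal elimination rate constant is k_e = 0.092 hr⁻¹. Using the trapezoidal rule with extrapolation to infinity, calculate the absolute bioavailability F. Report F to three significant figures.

Trapezoidal AUC_0→7 (oral capsule):
  [0→1.5]: (0.0+54.9)/2 × 1.5 = 41.175
  [1.5→5.5]: (54.9+69.2)/2 × 4 = 248.2
  [5.5→7]: (69.2+62.7)/2 × 1.5 = 98.925
  Sum = 388.3 µg/L·hr
Tail: C_last/k_e = 62.7/0.092 = 681.522
AUC_0→∞ (oral capsule) = 388.3 + 681.522 = 1069.822 µg/L·hr
F = (AUC_ev/D_ev)/(AUC_iv/D_iv) = (1069.822/200)/(2050/100) = 5.34911/20.5 = 0.2609

F = 0.261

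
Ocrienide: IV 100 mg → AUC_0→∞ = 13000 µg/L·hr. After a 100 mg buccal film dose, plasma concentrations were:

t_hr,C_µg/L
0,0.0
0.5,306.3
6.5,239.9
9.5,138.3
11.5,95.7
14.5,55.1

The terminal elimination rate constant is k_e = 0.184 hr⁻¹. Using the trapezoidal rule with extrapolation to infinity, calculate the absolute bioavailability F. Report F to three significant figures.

Trapezoidal AUC_0→14.5 (buccal film):
  [0→0.5]: (0.0+306.3)/2 × 0.5 = 76.575
  [0.5→6.5]: (306.3+239.9)/2 × 6 = 1638.6
  [6.5→9.5]: (239.9+138.3)/2 × 3 = 567.3
  [9.5→11.5]: (138.3+95.7)/2 × 2 = 234.0
  [11.5→14.5]: (95.7+55.1)/2 × 3 = 226.2
  Sum = 2742.675 µg/L·hr
Tail: C_last/k_e = 55.1/0.184 = 299.457
AUC_0→∞ (buccal film) = 2742.675 + 299.457 = 3042.132 µg/L·hr
F = (AUC_ev/D_ev)/(AUC_iv/D_iv) = (3042.132/100)/(13000/100) = 30.42132/130 = 0.2340

F = 0.234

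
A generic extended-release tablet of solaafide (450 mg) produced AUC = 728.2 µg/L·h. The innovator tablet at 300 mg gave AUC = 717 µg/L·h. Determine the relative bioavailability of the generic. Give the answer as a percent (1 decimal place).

F_rel = (AUC_test/D_test) / (AUC_ref/D_ref)
      = (728.2/450) / (717/300)
      = 1.61822 / 2.39 = 0.6771 = 67.71%

F_rel = 67.7%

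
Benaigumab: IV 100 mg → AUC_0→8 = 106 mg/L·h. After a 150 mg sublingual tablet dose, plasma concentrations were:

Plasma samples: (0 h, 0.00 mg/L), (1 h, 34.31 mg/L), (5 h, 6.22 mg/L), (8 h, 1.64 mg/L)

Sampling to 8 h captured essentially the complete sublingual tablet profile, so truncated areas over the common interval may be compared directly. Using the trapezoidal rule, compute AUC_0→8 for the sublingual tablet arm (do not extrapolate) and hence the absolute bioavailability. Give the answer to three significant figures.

F = 0.692

Trapezoidal AUC_0→8 (sublingual tablet):
  [0→1]: (0.00+34.31)/2 × 1 = 17.155
  [1→5]: (34.31+6.22)/2 × 4 = 81.06
  [5→8]: (6.22+1.64)/2 × 3 = 11.79
  Sum = 110.005 mg/L·h
F = (AUC_ev/D_ev)/(AUC_iv/D_iv) = (110.005/150)/(106/100) = 0.733367/1.06 = 0.6919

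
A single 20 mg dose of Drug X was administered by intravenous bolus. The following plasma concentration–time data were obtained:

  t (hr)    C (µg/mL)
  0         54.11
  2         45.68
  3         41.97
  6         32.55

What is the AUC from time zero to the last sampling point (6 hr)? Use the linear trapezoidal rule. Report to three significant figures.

Trapezoidal AUC_0→6:
  [0→2]: (54.11+45.68)/2 × 2 = 99.79
  [2→3]: (45.68+41.97)/2 × 1 = 43.825
  [3→6]: (41.97+32.55)/2 × 3 = 111.78
  Sum = 255.395 µg/mL·hr

AUC = 255 µg/mL·hr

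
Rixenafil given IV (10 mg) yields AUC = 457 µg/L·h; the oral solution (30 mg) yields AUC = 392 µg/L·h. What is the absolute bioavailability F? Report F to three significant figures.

F = (AUC_ev / D_ev) / (AUC_iv / D_iv)
  = (392/30) / (457/10)
  = 13.0667 / 45.7 = 0.2859

F = 0.286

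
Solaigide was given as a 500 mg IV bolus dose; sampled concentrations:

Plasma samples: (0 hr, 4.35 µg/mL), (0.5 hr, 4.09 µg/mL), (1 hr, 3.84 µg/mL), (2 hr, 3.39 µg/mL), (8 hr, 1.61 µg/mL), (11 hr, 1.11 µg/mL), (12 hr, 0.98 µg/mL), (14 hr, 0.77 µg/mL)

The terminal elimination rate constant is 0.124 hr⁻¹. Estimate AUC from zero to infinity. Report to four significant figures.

AUC = 35.79 µg/mL·hr

Trapezoidal AUC_0→14:
  [0→0.5]: (4.35+4.09)/2 × 0.5 = 2.11
  [0.5→1]: (4.09+3.84)/2 × 0.5 = 1.9825
  [1→2]: (3.84+3.39)/2 × 1 = 3.615
  [2→8]: (3.39+1.61)/2 × 6 = 15.0
  [8→11]: (1.61+1.11)/2 × 3 = 4.08
  [11→12]: (1.11+0.98)/2 × 1 = 1.045
  [12→14]: (0.98+0.77)/2 × 2 = 1.75
  Sum = 29.5825 µg/mL·hr
Extrapolated tail: C_last / k_e = 0.77 / 0.124 = 6.210
AUC_0→∞ = 29.5825 + 6.210 = 35.7925 µg/mL·hr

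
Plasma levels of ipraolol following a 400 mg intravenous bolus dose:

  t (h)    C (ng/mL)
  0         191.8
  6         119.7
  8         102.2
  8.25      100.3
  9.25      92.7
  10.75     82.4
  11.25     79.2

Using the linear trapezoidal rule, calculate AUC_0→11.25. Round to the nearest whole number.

Trapezoidal AUC_0→11.25:
  [0→6]: (191.8+119.7)/2 × 6 = 934.5
  [6→8]: (119.7+102.2)/2 × 2 = 221.9
  [8→8.25]: (102.2+100.3)/2 × 0.25 = 25.3125
  [8.25→9.25]: (100.3+92.7)/2 × 1 = 96.5
  [9.25→10.75]: (92.7+82.4)/2 × 1.5 = 131.325
  [10.75→11.25]: (82.4+79.2)/2 × 0.5 = 40.4
  Sum = 1449.9375 ng/mL·h

AUC = 1450 ng/mL·h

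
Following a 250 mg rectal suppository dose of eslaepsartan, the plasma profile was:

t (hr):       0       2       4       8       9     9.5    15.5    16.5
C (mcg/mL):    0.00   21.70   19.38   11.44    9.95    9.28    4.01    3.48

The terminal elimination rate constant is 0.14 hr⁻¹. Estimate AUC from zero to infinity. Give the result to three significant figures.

AUC = 208 mcg/mL·hr

Trapezoidal AUC_0→16.5:
  [0→2]: (0.00+21.70)/2 × 2 = 21.7
  [2→4]: (21.70+19.38)/2 × 2 = 41.08
  [4→8]: (19.38+11.44)/2 × 4 = 61.64
  [8→9]: (11.44+9.95)/2 × 1 = 10.695
  [9→9.5]: (9.95+9.28)/2 × 0.5 = 4.8075
  [9.5→15.5]: (9.28+4.01)/2 × 6 = 39.87
  [15.5→16.5]: (4.01+3.48)/2 × 1 = 3.745
  Sum = 183.5375 mcg/mL·hr
Extrapolated tail: C_last / k_e = 3.48 / 0.14 = 24.857
AUC_0→∞ = 183.5375 + 24.857 = 208.3945 mcg/mL·hr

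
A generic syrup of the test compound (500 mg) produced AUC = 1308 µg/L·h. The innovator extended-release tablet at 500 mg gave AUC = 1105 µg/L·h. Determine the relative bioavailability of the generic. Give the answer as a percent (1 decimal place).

F_rel = (AUC_test/D_test) / (AUC_ref/D_ref)
      = (1308/500) / (1105/500)
      = 2.616 / 2.21 = 1.1837 = 118.37%

F_rel = 118.4%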